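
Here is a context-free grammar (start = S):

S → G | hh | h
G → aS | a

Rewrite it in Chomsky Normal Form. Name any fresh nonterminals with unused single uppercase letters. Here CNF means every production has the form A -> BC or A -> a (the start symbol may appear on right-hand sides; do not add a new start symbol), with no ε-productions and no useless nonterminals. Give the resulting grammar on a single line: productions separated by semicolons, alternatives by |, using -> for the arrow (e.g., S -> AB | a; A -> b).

S -> a | h | AS | BB; A -> a; B -> h

No ε-productions.
After unit-elimination: S -> a | h | aS | hh; G -> a | aS.
TERM: introduce A -> a, B -> h and substitute in every rule of length ≥2.
Drop unreachable/unproductive: G.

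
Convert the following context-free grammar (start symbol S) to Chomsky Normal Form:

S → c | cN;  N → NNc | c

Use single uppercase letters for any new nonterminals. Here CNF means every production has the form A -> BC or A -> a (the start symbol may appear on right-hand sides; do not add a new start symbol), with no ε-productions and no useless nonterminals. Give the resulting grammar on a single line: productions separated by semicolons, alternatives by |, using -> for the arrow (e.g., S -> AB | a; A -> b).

S -> c | AN; A -> c; B -> NA; N -> c | NB

No ε-productions.
No unit productions to eliminate.
TERM: introduce A -> c and substitute in every rule of length ≥2.
BIN: N -> NNA becomes N -> NB, B -> NA.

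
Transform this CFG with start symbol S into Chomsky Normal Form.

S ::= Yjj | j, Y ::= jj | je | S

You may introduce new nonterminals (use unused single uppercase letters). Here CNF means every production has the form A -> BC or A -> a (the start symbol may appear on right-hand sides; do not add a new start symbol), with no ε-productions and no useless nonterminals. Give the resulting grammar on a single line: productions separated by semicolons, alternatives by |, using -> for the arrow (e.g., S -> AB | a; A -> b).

S -> j | YC; A -> j; B -> e; C -> AA; D -> AA; Y -> j | AA | AB | YD

No ε-productions.
After unit-elimination: S -> j | Yjj; Y -> j | je | jj | Yjj.
TERM: introduce B -> e, A -> j and substitute in every rule of length ≥2.
BIN: S -> YAA becomes S -> YC, C -> AA; Y -> YAA becomes Y -> YD, D -> AA.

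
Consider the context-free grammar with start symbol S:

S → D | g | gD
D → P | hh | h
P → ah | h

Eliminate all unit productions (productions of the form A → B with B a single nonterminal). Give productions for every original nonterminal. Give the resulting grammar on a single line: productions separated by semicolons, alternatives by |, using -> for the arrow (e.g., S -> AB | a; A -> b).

Unit productions: D->P, S->D.
Unit pairs (A ⇒* B via units): (D,P), (S,D), (S,P).
S: inherits non-unit rules of {D, P, S} → ah | g | gD | h | hh.
D: inherits non-unit rules of {D, P} → ah | h | hh.
P: inherits non-unit rules of {P} → ah | h.

S -> g | h | ah | gD | hh; D -> h | ah | hh; P -> h | ah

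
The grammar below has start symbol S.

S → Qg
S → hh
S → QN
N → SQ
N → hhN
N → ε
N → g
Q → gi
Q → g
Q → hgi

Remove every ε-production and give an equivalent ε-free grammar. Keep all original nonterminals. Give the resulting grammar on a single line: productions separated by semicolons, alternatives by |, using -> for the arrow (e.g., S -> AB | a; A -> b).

Nullable set: {N}.
S -> QN: N nullable, giving Q | QN.
Drop N -> ε.
N -> hhN: N nullable, giving hh | hhN.
Unchanged (no nullable symbols): S -> Qg; S -> hh; N -> SQ; N -> g; Q -> g; Q -> gi; Q -> hgi.

S -> Q | QN | Qg | hh; N -> g | SQ | hh | hhN; Q -> g | gi | hgi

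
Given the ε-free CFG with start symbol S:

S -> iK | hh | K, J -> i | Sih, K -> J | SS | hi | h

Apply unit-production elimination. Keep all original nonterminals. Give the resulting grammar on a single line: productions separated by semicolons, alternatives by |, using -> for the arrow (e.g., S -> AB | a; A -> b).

S -> h | i | SS | hh | hi | iK | Sih; J -> i | Sih; K -> h | i | SS | hi | Sih

Unit productions: K->J, S->K.
Unit pairs (A ⇒* B via units): (K,J), (S,J), (S,K).
S: inherits non-unit rules of {J, K, S} → SS | Sih | h | hh | hi | i | iK.
J: inherits non-unit rules of {J} → Sih | i.
K: inherits non-unit rules of {J, K} → SS | Sih | h | hi | i.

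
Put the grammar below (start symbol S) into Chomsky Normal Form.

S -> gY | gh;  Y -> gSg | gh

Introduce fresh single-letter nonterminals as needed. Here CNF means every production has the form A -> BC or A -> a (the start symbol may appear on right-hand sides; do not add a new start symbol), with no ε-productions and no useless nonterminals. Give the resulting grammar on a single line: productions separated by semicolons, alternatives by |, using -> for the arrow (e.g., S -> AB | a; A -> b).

S -> AB | AY; A -> g; B -> h; C -> SA; Y -> AB | AC

No ε-productions.
No unit productions to eliminate.
TERM: introduce A -> g, B -> h and substitute in every rule of length ≥2.
BIN: Y -> ASA becomes Y -> AC, C -> SA.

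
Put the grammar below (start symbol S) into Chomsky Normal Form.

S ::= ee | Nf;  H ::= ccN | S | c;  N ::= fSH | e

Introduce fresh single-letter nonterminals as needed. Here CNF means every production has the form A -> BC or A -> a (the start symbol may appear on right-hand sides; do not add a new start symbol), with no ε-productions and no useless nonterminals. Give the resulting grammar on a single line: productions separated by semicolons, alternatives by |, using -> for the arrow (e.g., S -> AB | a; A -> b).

S -> CC | NA; A -> f; B -> c; C -> e; D -> BN; E -> SH; H -> c | BD | CC | NA; N -> e | AE

No ε-productions.
After unit-elimination: S -> Nf | ee; H -> c | Nf | ee | ccN; N -> e | fSH.
TERM: introduce B -> c, C -> e, A -> f and substitute in every rule of length ≥2.
BIN: H -> BBN becomes H -> BD, D -> BN; N -> ASH becomes N -> AE, E -> SH.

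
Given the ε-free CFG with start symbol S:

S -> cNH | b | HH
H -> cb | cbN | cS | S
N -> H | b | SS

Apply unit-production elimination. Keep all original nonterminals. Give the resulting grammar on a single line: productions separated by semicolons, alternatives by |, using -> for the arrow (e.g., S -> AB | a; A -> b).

S -> b | HH | cNH; H -> b | HH | cS | cb | cNH | cbN; N -> b | HH | SS | cS | cb | cNH | cbN

Unit productions: H->S, N->H.
Unit pairs (A ⇒* B via units): (H,S), (N,H), (N,S).
S: inherits non-unit rules of {S} → HH | b | cNH.
H: inherits non-unit rules of {H, S} → HH | b | cNH | cS | cb | cbN.
N: inherits non-unit rules of {H, N, S} → HH | SS | b | cNH | cS | cb | cbN.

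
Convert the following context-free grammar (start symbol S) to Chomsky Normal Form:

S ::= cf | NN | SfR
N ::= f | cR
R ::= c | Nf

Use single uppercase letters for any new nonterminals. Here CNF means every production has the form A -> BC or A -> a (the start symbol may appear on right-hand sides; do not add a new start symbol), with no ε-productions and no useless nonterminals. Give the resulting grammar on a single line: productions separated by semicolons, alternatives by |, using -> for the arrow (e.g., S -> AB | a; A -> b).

No ε-productions.
No unit productions to eliminate.
TERM: introduce A -> c, B -> f and substitute in every rule of length ≥2.
BIN: S -> SBR becomes S -> SC, C -> BR.

S -> AB | NN | SC; A -> c; B -> f; C -> BR; N -> f | AR; R -> c | NB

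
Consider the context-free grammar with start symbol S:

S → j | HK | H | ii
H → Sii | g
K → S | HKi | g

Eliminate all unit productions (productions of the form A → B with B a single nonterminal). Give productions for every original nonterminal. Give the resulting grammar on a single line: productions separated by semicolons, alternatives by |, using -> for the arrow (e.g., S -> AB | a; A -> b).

S -> g | j | HK | ii | Sii; H -> g | Sii; K -> g | j | HK | ii | HKi | Sii

Unit productions: K->S, S->H.
Unit pairs (A ⇒* B via units): (K,H), (K,S), (S,H).
S: inherits non-unit rules of {H, S} → HK | Sii | g | ii | j.
H: inherits non-unit rules of {H} → Sii | g.
K: inherits non-unit rules of {H, K, S} → HK | HKi | Sii | g | ii | j.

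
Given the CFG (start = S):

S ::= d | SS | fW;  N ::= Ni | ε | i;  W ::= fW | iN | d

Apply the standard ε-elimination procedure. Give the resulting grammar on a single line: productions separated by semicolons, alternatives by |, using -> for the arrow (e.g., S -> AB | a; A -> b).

Nullable set: {N}.
Drop N -> ε.
N -> Ni: N nullable, giving Ni | i.
W -> iN: N nullable, giving i | iN.
Unchanged (no nullable symbols): S -> SS; S -> d; S -> fW; N -> i; W -> d; W -> fW.

S -> d | SS | fW; N -> i | Ni; W -> d | i | fW | iN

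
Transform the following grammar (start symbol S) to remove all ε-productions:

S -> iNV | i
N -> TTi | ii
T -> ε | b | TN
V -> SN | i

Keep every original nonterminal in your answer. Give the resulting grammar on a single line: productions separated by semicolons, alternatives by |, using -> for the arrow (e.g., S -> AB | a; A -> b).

S -> i | iNV; N -> i | Ti | ii | TTi; T -> N | b | TN; V -> i | SN

Nullable set: {T}.
N -> TTi: T, T nullable, giving TTi | Ti | i.
Drop T -> ε.
T -> TN: T nullable, giving N | TN.
Unchanged (no nullable symbols): S -> i; S -> iNV; N -> ii; T -> b; V -> SN; V -> i.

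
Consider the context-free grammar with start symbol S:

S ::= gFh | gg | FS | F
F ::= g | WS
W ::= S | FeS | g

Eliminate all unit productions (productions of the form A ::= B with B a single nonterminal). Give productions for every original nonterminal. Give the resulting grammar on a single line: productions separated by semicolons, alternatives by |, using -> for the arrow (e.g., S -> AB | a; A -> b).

S -> g | FS | WS | gg | gFh; F -> g | WS; W -> g | FS | WS | gg | FeS | gFh

Unit productions: S->F, W->S.
Unit pairs (A ⇒* B via units): (S,F), (W,F), (W,S).
S: inherits non-unit rules of {F, S} → FS | WS | g | gFh | gg.
F: inherits non-unit rules of {F} → WS | g.
W: inherits non-unit rules of {F, S, W} → FS | FeS | WS | g | gFh | gg.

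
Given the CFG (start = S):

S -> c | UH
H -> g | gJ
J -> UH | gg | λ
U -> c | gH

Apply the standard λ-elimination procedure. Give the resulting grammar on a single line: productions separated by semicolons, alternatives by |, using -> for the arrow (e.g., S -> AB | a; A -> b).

S -> c | UH; H -> g | gJ; J -> UH | gg; U -> c | gH

Nullable set: {J}.
H -> gJ: J nullable, giving g | gJ.
Drop J -> λ.
Unchanged (no nullable symbols): S -> UH; S -> c; H -> g; J -> UH; J -> gg; U -> c; U -> gH.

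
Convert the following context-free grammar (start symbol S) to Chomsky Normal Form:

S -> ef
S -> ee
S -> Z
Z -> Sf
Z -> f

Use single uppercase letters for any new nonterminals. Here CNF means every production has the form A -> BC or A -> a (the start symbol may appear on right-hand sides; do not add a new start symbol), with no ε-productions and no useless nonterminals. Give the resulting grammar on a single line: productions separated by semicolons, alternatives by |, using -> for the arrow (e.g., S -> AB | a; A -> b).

S -> f | BA | BB | SA; A -> f; B -> e

No ε-productions.
After unit-elimination: S -> f | Sf | ee | ef; Z -> f | Sf.
TERM: introduce B -> e, A -> f and substitute in every rule of length ≥2.
Drop unreachable/unproductive: Z.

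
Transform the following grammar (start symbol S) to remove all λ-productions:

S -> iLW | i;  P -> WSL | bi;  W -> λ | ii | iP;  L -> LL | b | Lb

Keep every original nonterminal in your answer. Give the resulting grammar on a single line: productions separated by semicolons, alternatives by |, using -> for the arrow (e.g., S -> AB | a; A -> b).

Nullable set: {W}.
S -> iLW: W nullable, giving iL | iLW.
P -> WSL: W nullable, giving SL | WSL.
Drop W -> λ.
Unchanged (no nullable symbols): S -> i; L -> LL; L -> Lb; L -> b; P -> bi; W -> iP; W -> ii.

S -> i | iL | iLW; L -> b | LL | Lb; P -> SL | bi | WSL; W -> iP | ii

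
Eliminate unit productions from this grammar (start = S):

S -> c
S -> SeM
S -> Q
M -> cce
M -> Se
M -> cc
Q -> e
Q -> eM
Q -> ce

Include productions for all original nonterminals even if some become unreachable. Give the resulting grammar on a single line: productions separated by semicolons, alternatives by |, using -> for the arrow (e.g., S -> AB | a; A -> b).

S -> c | e | ce | eM | SeM; M -> Se | cc | cce; Q -> e | ce | eM

Unit productions: S->Q.
Unit pairs (A ⇒* B via units): (S,Q).
S: inherits non-unit rules of {Q, S} → SeM | c | ce | e | eM.
M: inherits non-unit rules of {M} → Se | cc | cce.
Q: inherits non-unit rules of {Q} → ce | e | eM.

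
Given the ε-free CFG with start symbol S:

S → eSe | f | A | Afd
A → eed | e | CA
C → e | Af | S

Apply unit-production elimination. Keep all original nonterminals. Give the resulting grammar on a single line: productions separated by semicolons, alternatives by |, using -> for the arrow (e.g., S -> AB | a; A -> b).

Unit productions: C->S, S->A.
Unit pairs (A ⇒* B via units): (C,A), (C,S), (S,A).
S: inherits non-unit rules of {A, S} → Afd | CA | e | eSe | eed | f.
A: inherits non-unit rules of {A} → CA | e | eed.
C: inherits non-unit rules of {A, C, S} → Af | Afd | CA | e | eSe | eed | f.

S -> e | f | CA | Afd | eSe | eed; A -> e | CA | eed; C -> e | f | Af | CA | Afd | eSe | eed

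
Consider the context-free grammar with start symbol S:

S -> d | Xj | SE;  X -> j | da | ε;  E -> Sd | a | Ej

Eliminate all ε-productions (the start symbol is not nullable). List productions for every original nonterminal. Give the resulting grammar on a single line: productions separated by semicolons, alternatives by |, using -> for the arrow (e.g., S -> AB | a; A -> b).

S -> d | j | SE | Xj; E -> a | Ej | Sd; X -> j | da

Nullable set: {X}.
S -> Xj: X nullable, giving Xj | j.
Drop X -> ε.
Unchanged (no nullable symbols): S -> SE; S -> d; E -> Ej; E -> Sd; E -> a; X -> da; X -> j.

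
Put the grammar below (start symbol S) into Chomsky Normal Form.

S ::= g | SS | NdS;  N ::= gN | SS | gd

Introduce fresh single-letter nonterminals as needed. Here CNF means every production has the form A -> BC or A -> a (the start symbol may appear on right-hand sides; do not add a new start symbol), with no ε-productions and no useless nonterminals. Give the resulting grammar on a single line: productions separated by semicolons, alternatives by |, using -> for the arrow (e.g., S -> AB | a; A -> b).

No ε-productions.
No unit productions to eliminate.
TERM: introduce B -> d, A -> g and substitute in every rule of length ≥2.
BIN: S -> NBS becomes S -> NC, C -> BS.

S -> g | NC | SS; A -> g; B -> d; C -> BS; N -> AB | AN | SS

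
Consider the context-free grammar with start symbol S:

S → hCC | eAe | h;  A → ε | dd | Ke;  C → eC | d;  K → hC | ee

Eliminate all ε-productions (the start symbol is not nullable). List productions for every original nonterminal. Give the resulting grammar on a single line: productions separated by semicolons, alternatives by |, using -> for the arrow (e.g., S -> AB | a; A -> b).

Nullable set: {A}.
S -> eAe: A nullable, giving eAe | ee.
Drop A -> ε.
Unchanged (no nullable symbols): S -> h; S -> hCC; A -> Ke; A -> dd; C -> d; C -> eC; K -> ee; K -> hC.

S -> h | ee | eAe | hCC; A -> Ke | dd; C -> d | eC; K -> ee | hC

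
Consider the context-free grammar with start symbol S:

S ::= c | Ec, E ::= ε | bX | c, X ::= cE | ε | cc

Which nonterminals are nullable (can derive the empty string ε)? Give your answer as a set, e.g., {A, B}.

Directly nullable (have an ε-rule): {E, X}.
Not nullable: S — each has a terminal in every rule's right-hand side or depends on a non-nullable symbol.

{E, X}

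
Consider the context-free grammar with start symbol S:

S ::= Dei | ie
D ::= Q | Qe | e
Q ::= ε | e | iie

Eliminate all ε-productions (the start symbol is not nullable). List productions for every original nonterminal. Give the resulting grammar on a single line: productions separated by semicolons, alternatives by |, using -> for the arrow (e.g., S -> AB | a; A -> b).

S -> ei | ie | Dei; D -> Q | e | Qe; Q -> e | iie

Nullable set: {D, Q}.
S -> Dei: D nullable, giving Dei | ei.
D -> Q: Q nullable, giving Q.
D -> Qe: Q nullable, giving Qe | e.
Drop Q -> ε.
Unchanged (no nullable symbols): S -> ie; D -> e; Q -> e; Q -> iie.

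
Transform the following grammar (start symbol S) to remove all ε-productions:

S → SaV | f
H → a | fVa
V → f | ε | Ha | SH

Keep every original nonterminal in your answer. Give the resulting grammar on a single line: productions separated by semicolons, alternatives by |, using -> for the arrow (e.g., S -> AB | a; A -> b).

Nullable set: {V}.
S -> SaV: V nullable, giving Sa | SaV.
H -> fVa: V nullable, giving fVa | fa.
Drop V -> ε.
Unchanged (no nullable symbols): S -> f; H -> a; V -> Ha; V -> SH; V -> f.

S -> f | Sa | SaV; H -> a | fa | fVa; V -> f | Ha | SH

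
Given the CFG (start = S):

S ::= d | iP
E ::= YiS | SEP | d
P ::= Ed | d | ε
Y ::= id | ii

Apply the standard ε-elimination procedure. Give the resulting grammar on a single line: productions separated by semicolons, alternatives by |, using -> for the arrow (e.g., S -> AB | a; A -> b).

S -> d | i | iP; E -> d | SE | SEP | YiS; P -> d | Ed; Y -> id | ii

Nullable set: {P}.
S -> iP: P nullable, giving i | iP.
E -> SEP: P nullable, giving SE | SEP.
Drop P -> ε.
Unchanged (no nullable symbols): S -> d; E -> YiS; E -> d; P -> Ed; P -> d; Y -> id; Y -> ii.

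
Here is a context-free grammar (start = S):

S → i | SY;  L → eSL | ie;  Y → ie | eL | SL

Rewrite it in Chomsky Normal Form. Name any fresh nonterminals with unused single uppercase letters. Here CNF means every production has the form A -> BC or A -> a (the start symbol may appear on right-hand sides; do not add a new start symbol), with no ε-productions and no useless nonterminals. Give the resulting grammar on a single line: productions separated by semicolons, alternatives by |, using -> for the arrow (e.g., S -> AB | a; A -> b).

S -> i | SY; A -> e; B -> i; C -> SL; L -> AC | BA; Y -> AL | BA | SL

No ε-productions.
No unit productions to eliminate.
TERM: introduce A -> e, B -> i and substitute in every rule of length ≥2.
BIN: L -> ASL becomes L -> AC, C -> SL.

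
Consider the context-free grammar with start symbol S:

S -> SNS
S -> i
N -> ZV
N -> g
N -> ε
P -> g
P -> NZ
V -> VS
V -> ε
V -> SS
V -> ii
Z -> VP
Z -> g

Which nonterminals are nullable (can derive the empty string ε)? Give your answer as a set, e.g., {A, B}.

Directly nullable (have an ε-rule): {N, V}.
Not nullable: P, S, Z — each has a terminal in every rule's right-hand side or depends on a non-nullable symbol.

{N, V}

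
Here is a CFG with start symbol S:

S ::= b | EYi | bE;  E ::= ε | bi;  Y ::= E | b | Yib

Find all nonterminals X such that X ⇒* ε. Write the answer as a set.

{E, Y}

Directly nullable (have an ε-rule): {E}.
Y is nullable via Y -> E (every symbol on the right is already known nullable).
Not nullable: S — each has a terminal in every rule's right-hand side or depends on a non-nullable symbol.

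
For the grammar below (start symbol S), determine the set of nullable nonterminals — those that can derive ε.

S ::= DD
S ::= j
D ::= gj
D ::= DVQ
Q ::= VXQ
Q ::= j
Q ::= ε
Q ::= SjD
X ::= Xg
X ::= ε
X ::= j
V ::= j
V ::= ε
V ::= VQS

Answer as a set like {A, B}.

{Q, V, X}

Directly nullable (have an ε-rule): {Q, V, X}.
Not nullable: D, S — each has a terminal in every rule's right-hand side or depends on a non-nullable symbol.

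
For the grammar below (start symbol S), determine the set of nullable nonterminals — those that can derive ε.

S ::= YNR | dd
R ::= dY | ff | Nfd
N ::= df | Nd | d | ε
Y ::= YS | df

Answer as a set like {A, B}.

Directly nullable (have an ε-rule): {N}.
Not nullable: R, S, Y — each has a terminal in every rule's right-hand side or depends on a non-nullable symbol.

{N}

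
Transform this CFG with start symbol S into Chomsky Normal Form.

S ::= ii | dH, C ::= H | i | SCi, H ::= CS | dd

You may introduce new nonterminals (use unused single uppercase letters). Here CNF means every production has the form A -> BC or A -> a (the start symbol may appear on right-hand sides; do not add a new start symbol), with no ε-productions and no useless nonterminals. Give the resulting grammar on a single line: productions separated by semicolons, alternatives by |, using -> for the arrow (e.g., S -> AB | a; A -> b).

No ε-productions.
After unit-elimination: S -> dH | ii; C -> i | CS | dd | SCi; H -> CS | dd.
TERM: introduce B -> d, A -> i and substitute in every rule of length ≥2.
BIN: C -> SCA becomes C -> SD, D -> CA.

S -> AA | BH; A -> i; B -> d; C -> i | BB | CS | SD; D -> CA; H -> BB | CS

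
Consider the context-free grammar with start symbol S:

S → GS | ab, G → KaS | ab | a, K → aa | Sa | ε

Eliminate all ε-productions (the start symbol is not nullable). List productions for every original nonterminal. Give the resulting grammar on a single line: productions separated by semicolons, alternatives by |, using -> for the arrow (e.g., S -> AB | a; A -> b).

S -> GS | ab; G -> a | aS | ab | KaS; K -> Sa | aa

Nullable set: {K}.
G -> KaS: K nullable, giving KaS | aS.
Drop K -> ε.
Unchanged (no nullable symbols): S -> GS; S -> ab; G -> a; G -> ab; K -> Sa; K -> aa.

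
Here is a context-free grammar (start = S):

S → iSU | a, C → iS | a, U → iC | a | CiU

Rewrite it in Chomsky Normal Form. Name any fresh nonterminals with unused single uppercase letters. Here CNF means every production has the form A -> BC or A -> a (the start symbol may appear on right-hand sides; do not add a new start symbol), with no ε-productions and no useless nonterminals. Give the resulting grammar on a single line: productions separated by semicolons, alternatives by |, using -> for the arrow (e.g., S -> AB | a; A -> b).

S -> a | AB; A -> i; B -> SU; C -> a | AS; D -> AU; U -> a | AC | CD

No ε-productions.
No unit productions to eliminate.
TERM: introduce A -> i and substitute in every rule of length ≥2.
BIN: S -> ASU becomes S -> AB, B -> SU; U -> CAU becomes U -> CD, D -> AU.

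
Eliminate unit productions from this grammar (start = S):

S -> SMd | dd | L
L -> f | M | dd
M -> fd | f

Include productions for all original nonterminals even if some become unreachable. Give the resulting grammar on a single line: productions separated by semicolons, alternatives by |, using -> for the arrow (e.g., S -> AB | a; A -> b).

Unit productions: L->M, S->L.
Unit pairs (A ⇒* B via units): (L,M), (S,L), (S,M).
S: inherits non-unit rules of {L, M, S} → SMd | dd | f | fd.
L: inherits non-unit rules of {L, M} → dd | f | fd.
M: inherits non-unit rules of {M} → f | fd.

S -> f | dd | fd | SMd; L -> f | dd | fd; M -> f | fd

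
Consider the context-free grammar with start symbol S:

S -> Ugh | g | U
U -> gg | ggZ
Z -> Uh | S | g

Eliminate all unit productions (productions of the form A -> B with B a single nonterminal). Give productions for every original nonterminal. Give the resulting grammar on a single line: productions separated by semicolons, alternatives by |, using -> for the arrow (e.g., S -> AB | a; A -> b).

S -> g | gg | Ugh | ggZ; U -> gg | ggZ; Z -> g | Uh | gg | Ugh | ggZ

Unit productions: S->U, Z->S.
Unit pairs (A ⇒* B via units): (S,U), (Z,S), (Z,U).
S: inherits non-unit rules of {S, U} → Ugh | g | gg | ggZ.
U: inherits non-unit rules of {U} → gg | ggZ.
Z: inherits non-unit rules of {S, U, Z} → Ugh | Uh | g | gg | ggZ.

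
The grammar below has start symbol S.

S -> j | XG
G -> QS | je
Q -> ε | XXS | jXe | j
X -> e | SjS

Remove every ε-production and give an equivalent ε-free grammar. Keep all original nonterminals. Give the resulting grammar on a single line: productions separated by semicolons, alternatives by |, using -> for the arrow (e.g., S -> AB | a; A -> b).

S -> j | XG; G -> S | QS | je; Q -> j | XXS | jXe; X -> e | SjS

Nullable set: {Q}.
G -> QS: Q nullable, giving QS | S.
Drop Q -> ε.
Unchanged (no nullable symbols): S -> XG; S -> j; G -> je; Q -> XXS; Q -> j; Q -> jXe; X -> SjS; X -> e.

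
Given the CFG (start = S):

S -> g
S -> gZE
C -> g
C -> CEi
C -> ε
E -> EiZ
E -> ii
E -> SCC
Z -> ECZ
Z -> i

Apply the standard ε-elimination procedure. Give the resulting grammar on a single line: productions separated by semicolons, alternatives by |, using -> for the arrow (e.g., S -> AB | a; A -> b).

Nullable set: {C}.
Drop C -> ε.
C -> CEi: C nullable, giving CEi | Ei.
E -> SCC: C, C nullable, giving S | SC | SCC.
Z -> ECZ: C nullable, giving ECZ | EZ.
Unchanged (no nullable symbols): S -> g; S -> gZE; C -> g; E -> EiZ; E -> ii; Z -> i.

S -> g | gZE; C -> g | Ei | CEi; E -> S | SC | ii | EiZ | SCC; Z -> i | EZ | ECZ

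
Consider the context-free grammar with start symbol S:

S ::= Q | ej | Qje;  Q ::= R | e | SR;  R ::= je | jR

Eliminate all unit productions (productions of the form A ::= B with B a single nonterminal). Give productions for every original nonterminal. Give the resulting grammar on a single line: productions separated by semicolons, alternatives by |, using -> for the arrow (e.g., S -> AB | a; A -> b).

S -> e | SR | ej | jR | je | Qje; Q -> e | SR | jR | je; R -> jR | je

Unit productions: Q->R, S->Q.
Unit pairs (A ⇒* B via units): (Q,R), (S,Q), (S,R).
S: inherits non-unit rules of {Q, R, S} → Qje | SR | e | ej | jR | je.
Q: inherits non-unit rules of {Q, R} → SR | e | jR | je.
R: inherits non-unit rules of {R} → jR | je.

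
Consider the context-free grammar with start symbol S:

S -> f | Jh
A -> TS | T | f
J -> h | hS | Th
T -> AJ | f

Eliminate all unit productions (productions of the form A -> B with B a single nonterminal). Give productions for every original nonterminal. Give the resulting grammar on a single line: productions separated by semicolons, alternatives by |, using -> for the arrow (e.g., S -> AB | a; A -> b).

S -> f | Jh; A -> f | AJ | TS; J -> h | Th | hS; T -> f | AJ

Unit productions: A->T.
Unit pairs (A ⇒* B via units): (A,T).
S: inherits non-unit rules of {S} → Jh | f.
A: inherits non-unit rules of {A, T} → AJ | TS | f.
J: inherits non-unit rules of {J} → Th | h | hS.
T: inherits non-unit rules of {T} → AJ | f.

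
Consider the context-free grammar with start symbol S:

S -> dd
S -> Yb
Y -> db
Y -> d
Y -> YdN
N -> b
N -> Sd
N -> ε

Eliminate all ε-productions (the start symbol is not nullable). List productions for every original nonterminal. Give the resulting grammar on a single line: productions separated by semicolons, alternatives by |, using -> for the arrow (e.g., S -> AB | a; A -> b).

S -> Yb | dd; N -> b | Sd; Y -> d | Yd | db | YdN

Nullable set: {N}.
Drop N -> ε.
Y -> YdN: N nullable, giving Yd | YdN.
Unchanged (no nullable symbols): S -> Yb; S -> dd; N -> Sd; N -> b; Y -> d; Y -> db.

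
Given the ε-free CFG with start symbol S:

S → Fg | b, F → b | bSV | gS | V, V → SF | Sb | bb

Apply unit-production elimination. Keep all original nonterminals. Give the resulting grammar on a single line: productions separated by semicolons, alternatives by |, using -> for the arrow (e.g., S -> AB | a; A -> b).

Unit productions: F->V.
Unit pairs (A ⇒* B via units): (F,V).
S: inherits non-unit rules of {S} → Fg | b.
F: inherits non-unit rules of {F, V} → SF | Sb | b | bSV | bb | gS.
V: inherits non-unit rules of {V} → SF | Sb | bb.

S -> b | Fg; F -> b | SF | Sb | bb | gS | bSV; V -> SF | Sb | bb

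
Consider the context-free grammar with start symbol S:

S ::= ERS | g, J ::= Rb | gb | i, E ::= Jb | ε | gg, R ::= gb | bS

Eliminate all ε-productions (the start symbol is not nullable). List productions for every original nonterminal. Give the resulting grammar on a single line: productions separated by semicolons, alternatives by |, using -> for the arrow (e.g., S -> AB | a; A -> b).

S -> g | RS | ERS; E -> Jb | gg; J -> i | Rb | gb; R -> bS | gb

Nullable set: {E}.
S -> ERS: E nullable, giving ERS | RS.
Drop E -> ε.
Unchanged (no nullable symbols): S -> g; E -> Jb; E -> gg; J -> Rb; J -> gb; J -> i; R -> bS; R -> gb.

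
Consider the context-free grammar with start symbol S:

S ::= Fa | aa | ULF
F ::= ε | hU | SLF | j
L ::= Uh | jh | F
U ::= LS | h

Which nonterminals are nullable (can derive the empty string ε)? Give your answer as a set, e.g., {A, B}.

Directly nullable (have an ε-rule): {F}.
L is nullable via L -> F (every symbol on the right is already known nullable).
Not nullable: S, U — each has a terminal in every rule's right-hand side or depends on a non-nullable symbol.

{F, L}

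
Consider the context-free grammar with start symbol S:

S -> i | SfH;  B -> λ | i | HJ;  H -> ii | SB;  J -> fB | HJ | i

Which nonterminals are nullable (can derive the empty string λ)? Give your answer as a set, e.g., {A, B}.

Directly nullable (have an ε-rule): {B}.
Not nullable: H, J, S — each has a terminal in every rule's right-hand side or depends on a non-nullable symbol.

{B}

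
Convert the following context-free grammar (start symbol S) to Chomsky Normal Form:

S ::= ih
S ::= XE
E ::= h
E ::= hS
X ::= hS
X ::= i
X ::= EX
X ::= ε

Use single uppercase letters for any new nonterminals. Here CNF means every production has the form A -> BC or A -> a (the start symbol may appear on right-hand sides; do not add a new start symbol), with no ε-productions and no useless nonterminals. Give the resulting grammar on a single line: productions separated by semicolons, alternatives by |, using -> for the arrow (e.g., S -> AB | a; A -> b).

S -> h | AS | BA | XE; A -> h; B -> i; E -> h | AS; X -> h | i | AS | EX

Nullable: {X}; after ε-elimination: S -> E | XE | ih; E -> h | hS; X -> E | i | EX | hS.
After unit-elimination: S -> h | XE | hS | ih; E -> h | hS; X -> h | i | EX | hS.
TERM: introduce A -> h, B -> i and substitute in every rule of length ≥2.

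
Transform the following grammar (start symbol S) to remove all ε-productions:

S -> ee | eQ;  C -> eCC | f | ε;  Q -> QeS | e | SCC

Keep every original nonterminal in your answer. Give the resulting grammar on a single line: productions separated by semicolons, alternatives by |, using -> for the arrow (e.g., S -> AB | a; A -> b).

Nullable set: {C}.
Drop C -> ε.
C -> eCC: C, C nullable, giving e | eC | eCC.
Q -> SCC: C, C nullable, giving S | SC | SCC.
Unchanged (no nullable symbols): S -> eQ; S -> ee; C -> f; Q -> QeS; Q -> e.

S -> eQ | ee; C -> e | f | eC | eCC; Q -> S | e | SC | QeS | SCC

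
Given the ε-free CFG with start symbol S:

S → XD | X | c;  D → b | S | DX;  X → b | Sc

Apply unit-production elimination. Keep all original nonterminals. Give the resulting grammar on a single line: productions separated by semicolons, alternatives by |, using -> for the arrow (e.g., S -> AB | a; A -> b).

S -> b | c | Sc | XD; D -> b | c | DX | Sc | XD; X -> b | Sc

Unit productions: D->S, S->X.
Unit pairs (A ⇒* B via units): (D,S), (D,X), (S,X).
S: inherits non-unit rules of {S, X} → Sc | XD | b | c.
D: inherits non-unit rules of {D, S, X} → DX | Sc | XD | b | c.
X: inherits non-unit rules of {X} → Sc | b.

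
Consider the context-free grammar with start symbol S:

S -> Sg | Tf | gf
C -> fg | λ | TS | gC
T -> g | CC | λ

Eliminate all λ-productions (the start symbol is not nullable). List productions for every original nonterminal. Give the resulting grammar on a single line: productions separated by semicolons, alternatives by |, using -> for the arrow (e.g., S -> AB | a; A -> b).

S -> f | Sg | Tf | gf; C -> S | g | TS | fg | gC; T -> C | g | CC

Nullable set: {C, T}.
S -> Tf: T nullable, giving Tf | f.
Drop C -> λ.
C -> TS: T nullable, giving S | TS.
C -> gC: C nullable, giving g | gC.
Drop T -> λ.
T -> CC: C, C nullable, giving C | CC.
Unchanged (no nullable symbols): S -> Sg; S -> gf; C -> fg; T -> g.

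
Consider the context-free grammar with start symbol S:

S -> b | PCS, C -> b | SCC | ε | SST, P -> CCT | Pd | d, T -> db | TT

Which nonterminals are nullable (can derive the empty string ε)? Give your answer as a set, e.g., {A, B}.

{C}

Directly nullable (have an ε-rule): {C}.
Not nullable: P, S, T — each has a terminal in every rule's right-hand side or depends on a non-nullable symbol.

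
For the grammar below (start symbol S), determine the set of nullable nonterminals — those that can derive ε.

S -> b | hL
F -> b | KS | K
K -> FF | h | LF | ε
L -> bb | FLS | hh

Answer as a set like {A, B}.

Directly nullable (have an ε-rule): {K}.
F is nullable via F -> K (every symbol on the right is already known nullable).
Not nullable: L, S — each has a terminal in every rule's right-hand side or depends on a non-nullable symbol.

{F, K}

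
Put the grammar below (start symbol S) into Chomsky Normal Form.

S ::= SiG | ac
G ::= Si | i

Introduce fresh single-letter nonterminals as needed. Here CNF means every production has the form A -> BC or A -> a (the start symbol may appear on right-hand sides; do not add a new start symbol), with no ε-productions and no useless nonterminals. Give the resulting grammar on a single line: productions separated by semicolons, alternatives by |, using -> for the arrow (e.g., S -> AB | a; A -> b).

No ε-productions.
No unit productions to eliminate.
TERM: introduce B -> a, C -> c, A -> i and substitute in every rule of length ≥2.
BIN: S -> SAG becomes S -> SD, D -> AG.

S -> BC | SD; A -> i; B -> a; C -> c; D -> AG; G -> i | SA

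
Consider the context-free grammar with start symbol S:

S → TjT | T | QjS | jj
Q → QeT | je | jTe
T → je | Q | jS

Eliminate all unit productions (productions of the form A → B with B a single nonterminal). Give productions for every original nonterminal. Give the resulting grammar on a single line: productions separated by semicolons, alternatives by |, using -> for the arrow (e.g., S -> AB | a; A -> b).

S -> jS | je | jj | QeT | QjS | TjT | jTe; Q -> je | QeT | jTe; T -> jS | je | QeT | jTe

Unit productions: S->T, T->Q.
Unit pairs (A ⇒* B via units): (S,Q), (S,T), (T,Q).
S: inherits non-unit rules of {Q, S, T} → QeT | QjS | TjT | jS | jTe | je | jj.
Q: inherits non-unit rules of {Q} → QeT | jTe | je.
T: inherits non-unit rules of {Q, T} → QeT | jS | jTe | je.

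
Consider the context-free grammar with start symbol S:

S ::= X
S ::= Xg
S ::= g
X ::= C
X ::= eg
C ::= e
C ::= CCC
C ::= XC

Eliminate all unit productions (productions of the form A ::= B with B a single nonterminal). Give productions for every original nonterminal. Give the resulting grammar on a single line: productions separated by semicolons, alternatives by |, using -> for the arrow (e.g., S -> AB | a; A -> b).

Unit productions: S->X, X->C.
Unit pairs (A ⇒* B via units): (S,C), (S,X), (X,C).
S: inherits non-unit rules of {C, S, X} → CCC | XC | Xg | e | eg | g.
C: inherits non-unit rules of {C} → CCC | XC | e.
X: inherits non-unit rules of {C, X} → CCC | XC | e | eg.

S -> e | g | XC | Xg | eg | CCC; C -> e | XC | CCC; X -> e | XC | eg | CCC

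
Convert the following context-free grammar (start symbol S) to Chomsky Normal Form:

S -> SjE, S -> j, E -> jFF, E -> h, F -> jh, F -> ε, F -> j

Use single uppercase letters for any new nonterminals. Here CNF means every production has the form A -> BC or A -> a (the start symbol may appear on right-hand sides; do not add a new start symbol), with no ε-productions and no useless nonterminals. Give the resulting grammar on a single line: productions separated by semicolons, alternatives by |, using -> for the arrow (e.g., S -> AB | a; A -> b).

S -> j | SD; A -> j; B -> h; C -> FF; D -> AE; E -> h | j | AC | AF; F -> j | AB

Nullable: {F}; after ε-elimination: S -> j | SjE; E -> h | j | jF | jFF; F -> j | jh.
No unit productions to eliminate.
TERM: introduce B -> h, A -> j and substitute in every rule of length ≥2.
BIN: E -> AFF becomes E -> AC, C -> FF; S -> SAE becomes S -> SD, D -> AE.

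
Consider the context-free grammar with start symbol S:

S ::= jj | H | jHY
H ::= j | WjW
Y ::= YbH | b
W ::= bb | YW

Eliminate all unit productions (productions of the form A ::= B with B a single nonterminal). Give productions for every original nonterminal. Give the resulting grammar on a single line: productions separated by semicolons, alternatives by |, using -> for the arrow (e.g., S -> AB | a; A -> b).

S -> j | jj | WjW | jHY; H -> j | WjW; W -> YW | bb; Y -> b | YbH

Unit productions: S->H.
Unit pairs (A ⇒* B via units): (S,H).
S: inherits non-unit rules of {H, S} → WjW | j | jHY | jj.
H: inherits non-unit rules of {H} → WjW | j.
W: inherits non-unit rules of {W} → YW | bb.
Y: inherits non-unit rules of {Y} → YbH | b.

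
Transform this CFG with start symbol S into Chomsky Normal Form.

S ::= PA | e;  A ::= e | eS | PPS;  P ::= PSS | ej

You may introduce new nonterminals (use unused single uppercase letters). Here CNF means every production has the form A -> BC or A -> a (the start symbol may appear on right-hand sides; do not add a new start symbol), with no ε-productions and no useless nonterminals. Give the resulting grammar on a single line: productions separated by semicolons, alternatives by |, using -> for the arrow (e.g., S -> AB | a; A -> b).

S -> e | PA; A -> e | BS | PD; B -> e; C -> j; D -> PS; E -> SS; P -> BC | PE

No ε-productions.
No unit productions to eliminate.
TERM: introduce B -> e, C -> j and substitute in every rule of length ≥2.
BIN: A -> PPS becomes A -> PD, D -> PS; P -> PSS becomes P -> PE, E -> SS.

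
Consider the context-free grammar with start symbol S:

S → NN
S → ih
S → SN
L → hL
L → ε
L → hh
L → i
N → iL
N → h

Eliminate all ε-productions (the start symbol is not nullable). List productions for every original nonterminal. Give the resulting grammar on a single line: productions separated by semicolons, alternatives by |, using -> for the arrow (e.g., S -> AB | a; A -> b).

S -> NN | SN | ih; L -> h | i | hL | hh; N -> h | i | iL

Nullable set: {L}.
Drop L -> ε.
L -> hL: L nullable, giving h | hL.
N -> iL: L nullable, giving i | iL.
Unchanged (no nullable symbols): S -> NN; S -> SN; S -> ih; L -> hh; L -> i; N -> h.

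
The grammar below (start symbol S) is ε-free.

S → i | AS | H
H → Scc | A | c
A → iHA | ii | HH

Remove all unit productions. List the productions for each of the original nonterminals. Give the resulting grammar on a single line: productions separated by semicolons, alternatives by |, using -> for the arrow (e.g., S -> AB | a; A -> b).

S -> c | i | AS | HH | ii | Scc | iHA; A -> HH | ii | iHA; H -> c | HH | ii | Scc | iHA

Unit productions: H->A, S->H.
Unit pairs (A ⇒* B via units): (H,A), (S,A), (S,H).
S: inherits non-unit rules of {A, H, S} → AS | HH | Scc | c | i | iHA | ii.
A: inherits non-unit rules of {A} → HH | iHA | ii.
H: inherits non-unit rules of {A, H} → HH | Scc | c | iHA | ii.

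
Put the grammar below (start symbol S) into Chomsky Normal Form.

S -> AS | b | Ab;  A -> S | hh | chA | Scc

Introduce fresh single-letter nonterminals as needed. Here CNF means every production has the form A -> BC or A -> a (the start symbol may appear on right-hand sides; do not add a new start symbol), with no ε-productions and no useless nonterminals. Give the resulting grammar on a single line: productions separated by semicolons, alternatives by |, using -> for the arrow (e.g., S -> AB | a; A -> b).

S -> b | AB | AS; A -> b | AB | AS | CE | DD | SF; B -> b; C -> c; D -> h; E -> DA; F -> CC

No ε-productions.
After unit-elimination: S -> b | AS | Ab; A -> b | AS | Ab | hh | Scc | chA.
TERM: introduce B -> b, C -> c, D -> h and substitute in every rule of length ≥2.
BIN: A -> CDA becomes A -> CE, E -> DA; A -> SCC becomes A -> SF, F -> CC.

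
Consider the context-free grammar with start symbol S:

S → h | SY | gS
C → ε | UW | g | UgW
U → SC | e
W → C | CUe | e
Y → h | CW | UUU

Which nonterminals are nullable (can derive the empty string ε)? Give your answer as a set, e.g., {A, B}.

{C, W, Y}

Directly nullable (have an ε-rule): {C}.
W is nullable via W -> C (every symbol on the right is already known nullable).
Y is nullable via Y -> CW (every symbol on the right is already known nullable).
Not nullable: S, U — each has a terminal in every rule's right-hand side or depends on a non-nullable symbol.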